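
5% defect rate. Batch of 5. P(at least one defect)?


P(all good) = (19/20)^5 = 2476099/3200000
P(≥1 defect) = 723901/3200000

P = 723901/3200000 ≈ 22.62%


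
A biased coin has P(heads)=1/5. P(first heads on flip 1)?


Geometric: P(X=1) = (1-p)^(k-1)×p = (4/5)^0×1/5 = 1/5

P(X=1) = 1/5 ≈ 20.00%


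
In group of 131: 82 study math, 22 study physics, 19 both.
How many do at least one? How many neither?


|A∪B| = 82+22-19 = 85
Neither = 131-85 = 46

At least one: 85; Neither: 46


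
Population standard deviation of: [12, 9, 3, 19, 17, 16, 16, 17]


Mean = 109/8
  (12-109/8)²=169/64
  (9-109/8)²=1369/64
  (3-109/8)²=7225/64
  (19-109/8)²=1849/64
  (17-109/8)²=729/64
  (16-109/8)²=361/64
  (16-109/8)²=361/64
  (17-109/8)²=729/64
Σ(x-μ)² = 1599/8
σ² = (1599/8)/8 = 1599/64

σ = √(1599/64) ≈ 4.9984


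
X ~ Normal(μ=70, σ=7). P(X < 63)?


z = (63-70)/7 = -1.0
P(Z < -1.0) = 0.1587

P(X < 63) ≈ 0.1587


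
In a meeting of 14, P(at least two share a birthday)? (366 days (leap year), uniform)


P(all different) = Π(366-i)/366 for i=0..13
= 0.777440
P(match) = 1 - 0.777440 = 0.222560

P ≈ 0.2226 ≈ 22.26%


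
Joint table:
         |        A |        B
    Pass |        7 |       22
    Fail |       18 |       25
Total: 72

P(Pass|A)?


P(Pass|A) = 7/(7+18) = 7/25

P = 7/25 ≈ 28.00%


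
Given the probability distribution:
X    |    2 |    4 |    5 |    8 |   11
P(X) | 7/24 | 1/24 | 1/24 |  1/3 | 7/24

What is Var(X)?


E[X] = 41/6
E[X²] = 119/2
Var(X) = E[X²] - (E[X])² = 119/2 - 1681/36 = 461/36

Var(X) = 461/36 ≈ 12.8056


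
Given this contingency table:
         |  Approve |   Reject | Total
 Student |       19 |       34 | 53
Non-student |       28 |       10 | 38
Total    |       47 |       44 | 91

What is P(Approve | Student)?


P(Approve | Student) = 19/(19+34) = 19/53

P(Approve|Student) = 19/53 ≈ 35.85%


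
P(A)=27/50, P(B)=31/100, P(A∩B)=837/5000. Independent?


P(A)×P(B) = 837/5000
P(A∩B) = 837/5000
Equal ✓ → Independent

Yes, independent


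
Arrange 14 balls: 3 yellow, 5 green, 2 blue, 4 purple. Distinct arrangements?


14!/(3!×5!×2!×4!) = 2522520

2522520


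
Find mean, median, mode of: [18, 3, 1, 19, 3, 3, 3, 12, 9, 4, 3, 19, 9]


Sorted: [1, 3, 3, 3, 3, 3, 4, 9, 9, 12, 18, 19, 19]
Mean = 106/13
Median = 4
Freq: {18: 1, 3: 5, 1: 1, 19: 2, 12: 1, 9: 2, 4: 1}
Mode: [3]

Mean=106/13, Median=4, Mode=3


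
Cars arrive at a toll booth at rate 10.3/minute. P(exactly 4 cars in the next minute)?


Poisson(λ=10.3): P(X=4) = e^(-λ)×λ^k/k!
= e^(-10.3) × 10.3^4 / 4!
≈ 3.363309519e-05 × 11255.0881 / 24 ≈ 0.015773

P(X=4) ≈ 0.015773 ≈ 1.58%


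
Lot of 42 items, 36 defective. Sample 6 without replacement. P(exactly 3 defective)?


Hypergeometric: C(36,3)×C(6,3)/C(42,6)
= 7140×20/5245786 = 10200/374699

P(X=3) = 10200/374699 ≈ 2.72%


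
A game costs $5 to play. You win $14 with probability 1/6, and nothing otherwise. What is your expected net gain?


E[gain] = (14-5)×1/6 + (-5)×5/6
= 3/2 - 25/6 = -8/3

Expected net gain = $-8/3 ≈ $-2.67


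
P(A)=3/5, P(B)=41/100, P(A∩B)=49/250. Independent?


P(A)×P(B) = 123/500
P(A∩B) = 49/250
Not equal → NOT independent

No, not independent


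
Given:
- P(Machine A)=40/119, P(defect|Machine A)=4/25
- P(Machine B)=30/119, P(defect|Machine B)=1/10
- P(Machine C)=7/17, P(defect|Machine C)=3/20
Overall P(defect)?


P(B) = Σ P(B|Aᵢ)×P(Aᵢ)
  4/25×40/119 = 32/595
  1/10×30/119 = 3/119
  3/20×7/17 = 21/340
Sum = 67/476

P(defect) = 67/476 ≈ 14.08%


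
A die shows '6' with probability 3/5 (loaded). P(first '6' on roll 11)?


Geometric: P(X=11) = (1-p)^(k-1)×p = (2/5)^10×3/5 = 3072/48828125

P(X=11) = 3072/48828125 ≈ 0.01%


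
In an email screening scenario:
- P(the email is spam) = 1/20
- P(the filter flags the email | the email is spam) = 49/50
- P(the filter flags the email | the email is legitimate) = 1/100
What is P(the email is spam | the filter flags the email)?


Using Bayes' theorem:
P(A|B) = P(B|A)·P(A) / P(B)

P(the filter flags the email) = 49/50 × 1/20 + 1/100 × 19/20
= 49/1000 + 19/2000 = 117/2000

P(the email is spam|the filter flags the email) = (49/1000) / (117/2000) = 98/117

P(the email is spam|the filter flags the email) = 98/117 ≈ 83.76%


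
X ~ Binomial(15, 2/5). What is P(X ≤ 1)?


P(X ≤ 1) = Σ P(X=i) for i=0..1
P(X=0) = 14348907/30517578125
P(X=1) = 28697814/6103515625
Sum = 157837977/30517578125

P(X ≤ 1) = 157837977/30517578125 ≈ 0.52%


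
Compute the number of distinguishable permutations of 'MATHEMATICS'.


Letters: 11, freq: {'M': 2, 'A': 2, 'T': 2, 'H': 1, 'E': 1, 'I': 1, 'C': 1, 'S': 1}
11!/(2!×2!×2!×1!×1!×1!×1!×1!) = 39916800/8 = 4989600

4989600


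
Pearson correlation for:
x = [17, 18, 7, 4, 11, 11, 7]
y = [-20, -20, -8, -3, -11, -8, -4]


n=7, Σx=75, Σy=-74, Σxy=-1005, Σx²=969, Σy²=1074
r = (7×(-1005) - 75×(-74))/√((7×969 - 75²)(7×1074 - (-74)²))
= -1485/√(1158×2042) = -1485/√2364636 ≈ -1485/1537.7373 ≈ -0.9657

r ≈ -0.9657


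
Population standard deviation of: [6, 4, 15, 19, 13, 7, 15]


Mean = 79/7
  (6-79/7)²=1369/49
  (4-79/7)²=2601/49
  (15-79/7)²=676/49
  (19-79/7)²=2916/49
  (13-79/7)²=144/49
  (7-79/7)²=900/49
  (15-79/7)²=676/49
Σ(x-μ)² = 1326/7
σ² = (1326/7)/7 = 1326/49

σ = √(1326/49) ≈ 5.2020


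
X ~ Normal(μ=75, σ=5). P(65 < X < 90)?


z₁=(65-75)/5=-2.0, z₂=(90-75)/5=3.0
P = Φ(3.0) - Φ(-2.0) = 0.998650 - 0.022750 = 0.975900 ≈ 0.9759

P(65 < X < 90) ≈ 0.9759


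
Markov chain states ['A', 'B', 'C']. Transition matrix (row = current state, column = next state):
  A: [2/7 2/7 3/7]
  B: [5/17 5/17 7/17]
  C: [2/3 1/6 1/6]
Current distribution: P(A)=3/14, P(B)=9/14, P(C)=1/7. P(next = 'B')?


P(next=B) = Σᵢ P(now=i)×P(i→B)
= 3/14×2/7 + 9/14×5/17 + 1/7×1/6
= 3/49 + 45/238 + 1/42 = 685/2499

P = 685/2499 ≈ 0.2741


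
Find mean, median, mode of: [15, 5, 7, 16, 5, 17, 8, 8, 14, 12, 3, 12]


Sorted: [3, 5, 5, 7, 8, 8, 12, 12, 14, 15, 16, 17]
Mean = 122/12 = 61/6
Median = 10
Freq: {15: 1, 5: 2, 7: 1, 16: 1, 17: 1, 8: 2, 14: 1, 12: 2, 3: 1}
Mode: [5, 8, 12]

Mean=61/6, Median=10, Mode=[5, 8, 12]


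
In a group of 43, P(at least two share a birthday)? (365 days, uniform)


P(all different) = Π(365-i)/365 for i=0..42
= 0.076077
P(match) = 1 - 0.076077 = 0.923923

P ≈ 0.9239 ≈ 92.39%


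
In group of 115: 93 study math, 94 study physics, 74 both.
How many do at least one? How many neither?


|A∪B| = 93+94-74 = 113
Neither = 115-113 = 2

At least one: 113; Neither: 2


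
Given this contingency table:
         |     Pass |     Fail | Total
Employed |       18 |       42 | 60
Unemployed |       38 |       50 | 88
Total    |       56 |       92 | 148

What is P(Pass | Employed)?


P(Pass | Employed) = 18/(18+42) = 18/60 = 3/10

P(Pass|Employed) = 3/10 ≈ 30.00%


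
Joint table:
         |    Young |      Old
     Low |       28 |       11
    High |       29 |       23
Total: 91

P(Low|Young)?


P(Low|Young) = 28/(28+29) = 28/57

P = 28/57 ≈ 49.12%


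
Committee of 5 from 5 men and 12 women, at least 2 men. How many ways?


Count by #men:
  2M,3W: C(5,2)×C(12,3)=2200
  3M,2W: C(5,3)×C(12,2)=660
  4M,1W: C(5,4)×C(12,1)=60
  5M,0W: C(5,5)×C(12,0)=1
Total = 2921

2921


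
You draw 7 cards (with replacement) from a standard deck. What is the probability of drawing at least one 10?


P(not a 10) = 48/52 = 12/13
P(none in 7 draws) = (12/13)^7 = 35831808/62748517
P(≥1 10) = 1 - 35831808/62748517 = 26916709/62748517

P = 26916709/62748517 ≈ 42.90%


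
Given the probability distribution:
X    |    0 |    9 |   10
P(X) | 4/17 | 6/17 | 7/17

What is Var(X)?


E[X] = 124/17
E[X²] = 1186/17
Var(X) = E[X²] - (E[X])² = 1186/17 - 15376/289 = 4786/289

Var(X) = 4786/289 ≈ 16.5606


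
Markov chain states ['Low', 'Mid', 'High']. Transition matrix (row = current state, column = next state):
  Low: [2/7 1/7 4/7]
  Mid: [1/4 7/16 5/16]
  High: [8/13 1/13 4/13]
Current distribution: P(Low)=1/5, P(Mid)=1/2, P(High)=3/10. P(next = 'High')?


P(next=High) = Σᵢ P(now=i)×P(i→High)
= 1/5×4/7 + 1/2×5/16 + 3/10×4/13
= 4/35 + 5/32 + 6/65 = 5283/14560

P = 5283/14560 ≈ 0.3628


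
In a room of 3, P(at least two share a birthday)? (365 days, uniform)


P(all different) = Π(365-i)/365 for i=0..2
= 0.991796
P(match) = 1 - 0.991796 = 0.008204

P ≈ 0.0082 ≈ 0.82%


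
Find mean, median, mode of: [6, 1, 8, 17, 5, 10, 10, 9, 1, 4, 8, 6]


Sorted: [1, 1, 4, 5, 6, 6, 8, 8, 9, 10, 10, 17]
Mean = 85/12
Median = 7
Freq: {6: 2, 1: 2, 8: 2, 17: 1, 5: 1, 10: 2, 9: 1, 4: 1}
Mode: [1, 6, 8, 10]

Mean=85/12, Median=7, Mode=[1, 6, 8, 10]


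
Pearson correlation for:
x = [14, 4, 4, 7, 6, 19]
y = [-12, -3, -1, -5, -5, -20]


n=6, Σx=54, Σy=-46, Σxy=-629, Σx²=674, Σy²=604
r = (6×(-629) - 54×(-46))/√((6×674 - 54²)(6×604 - (-46)²))
= -1290/√(1128×1508) = -1290/√1701024 ≈ -1290/1304.2331 ≈ -0.9891

r ≈ -0.9891


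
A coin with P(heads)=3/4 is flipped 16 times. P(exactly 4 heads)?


Binomial: P(X=4) = C(16,4)×p^4×(1-p)^12
= 1820 × 81/256 × 1/16777216 = 36855/1073741824

P(X=4) = 36855/1073741824 ≈ 0.00%


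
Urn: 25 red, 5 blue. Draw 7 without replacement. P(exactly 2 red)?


Hypergeometric: C(25,2)×C(5,5)/C(30,7)
= 300×1/2035800 = 1/6786

P(X=2) = 1/6786 ≈ 0.01%


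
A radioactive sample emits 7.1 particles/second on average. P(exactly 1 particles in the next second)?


Poisson(λ=7.1): P(X=1) = e^(-λ)×λ^k/k!
= e^(-7.1) × 7.1^1 / 1!
≈ 0.0008251049233 × 7.1 / 1 ≈ 0.005858

P(X=1) ≈ 0.005858 ≈ 0.59%


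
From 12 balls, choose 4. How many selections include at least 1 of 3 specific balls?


Complement: C(12,4) - C(9,4) = 495 - 126 = 369

369


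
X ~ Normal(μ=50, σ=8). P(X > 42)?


z = (42-50)/8 = -1.0
P(X > 42) = 1 - P(Z ≤ -1.0) = 1 - 0.1587 = 0.8413

P(X > 42) ≈ 0.8413


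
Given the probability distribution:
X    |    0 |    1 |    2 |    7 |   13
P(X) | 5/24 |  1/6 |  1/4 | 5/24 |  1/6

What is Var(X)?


E[X] = 103/24
E[X²] = 949/24
Var(X) = E[X²] - (E[X])² = 949/24 - 10609/576 = 12167/576

Var(X) = 12167/576 ≈ 21.1233


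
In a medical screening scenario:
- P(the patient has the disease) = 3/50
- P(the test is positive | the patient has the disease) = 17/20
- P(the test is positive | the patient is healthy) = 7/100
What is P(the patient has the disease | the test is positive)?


Using Bayes' theorem:
P(A|B) = P(B|A)·P(A) / P(B)

P(the test is positive) = 17/20 × 3/50 + 7/100 × 47/50
= 51/1000 + 329/5000 = 73/625

P(the patient has the disease|the test is positive) = (51/1000) / (73/625) = 255/584

P(the patient has the disease|the test is positive) = 255/584 ≈ 43.66%


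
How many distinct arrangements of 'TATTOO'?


Letters: 6, freq: {'T': 3, 'A': 1, 'O': 2}
6!/(3!×1!×2!) = 720/12 = 60

60


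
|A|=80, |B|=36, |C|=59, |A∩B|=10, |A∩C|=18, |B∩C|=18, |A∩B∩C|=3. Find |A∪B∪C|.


|A∪B∪C| = 80+36+59-10-18-18+3 = 132

|A∪B∪C| = 132


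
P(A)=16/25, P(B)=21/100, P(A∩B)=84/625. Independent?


P(A)×P(B) = 84/625
P(A∩B) = 84/625
Equal ✓ → Independent

Yes, independent


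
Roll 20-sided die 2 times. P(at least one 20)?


P(no 20)^2 = (19/20)^2 = 361/400
P(≥1) = 1 - 361/400 = 39/400

P = 39/400 ≈ 9.75%


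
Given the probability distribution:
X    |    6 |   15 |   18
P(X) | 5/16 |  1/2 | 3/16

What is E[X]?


E[X] = Σ x·P(X=x)
= (6)×(5/16) + (15)×(1/2) + (18)×(3/16)
= 51/4

E[X] = 51/4


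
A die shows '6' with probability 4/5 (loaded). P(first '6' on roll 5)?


Geometric: P(X=5) = (1-p)^(k-1)×p = (1/5)^4×4/5 = 4/3125

P(X=5) = 4/3125 ≈ 0.13%


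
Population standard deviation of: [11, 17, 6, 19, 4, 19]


Mean = 76/6 = 38/3
  (11-38/3)²=25/9
  (17-38/3)²=169/9
  (6-38/3)²=400/9
  (19-38/3)²=361/9
  (4-38/3)²=676/9
  (19-38/3)²=361/9
Σ(x-μ)² = 664/3
σ² = (664/3)/6 = 332/9

σ = √(332/9) ≈ 6.0736


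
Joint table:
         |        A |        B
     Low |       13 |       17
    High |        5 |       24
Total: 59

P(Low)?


P(Low) = (13+17)/59 = 30/59

P(Low) = 30/59 ≈ 50.85%


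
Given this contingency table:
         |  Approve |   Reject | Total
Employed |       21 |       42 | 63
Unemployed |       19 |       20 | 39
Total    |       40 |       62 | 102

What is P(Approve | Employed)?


P(Approve | Employed) = 21/(21+42) = 21/63 = 1/3

P(Approve|Employed) = 1/3 ≈ 33.33%


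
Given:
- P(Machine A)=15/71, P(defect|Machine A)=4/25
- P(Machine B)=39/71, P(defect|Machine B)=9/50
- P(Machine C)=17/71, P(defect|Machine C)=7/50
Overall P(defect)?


P(B) = Σ P(B|Aᵢ)×P(Aᵢ)
  4/25×15/71 = 12/355
  9/50×39/71 = 351/3550
  7/50×17/71 = 119/3550
Sum = 59/355

P(defect) = 59/355 ≈ 16.62%


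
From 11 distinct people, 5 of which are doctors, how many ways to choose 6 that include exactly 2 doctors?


Choose 2 of the 5 doctors and 4 of the other 6 people:
C(5,2)×C(6,4) = 10×15 = 150

150


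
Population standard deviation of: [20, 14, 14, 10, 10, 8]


Mean = 76/6 = 38/3
  (20-38/3)²=484/9
  (14-38/3)²=16/9
  (14-38/3)²=16/9
  (10-38/3)²=64/9
  (10-38/3)²=64/9
  (8-38/3)²=196/9
Σ(x-μ)² = 280/3
σ² = (280/3)/6 = 140/9

σ = √(140/9) ≈ 3.9441


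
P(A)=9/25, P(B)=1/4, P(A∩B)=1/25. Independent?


P(A)×P(B) = 9/100
P(A∩B) = 1/25
Not equal → NOT independent

No, not independent


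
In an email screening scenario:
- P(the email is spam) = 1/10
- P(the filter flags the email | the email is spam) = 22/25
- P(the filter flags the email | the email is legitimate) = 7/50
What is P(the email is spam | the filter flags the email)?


Using Bayes' theorem:
P(A|B) = P(B|A)·P(A) / P(B)

P(the filter flags the email) = 22/25 × 1/10 + 7/50 × 9/10
= 11/125 + 63/500 = 107/500

P(the email is spam|the filter flags the email) = (11/125) / (107/500) = 44/107

P(the email is spam|the filter flags the email) = 44/107 ≈ 41.12%


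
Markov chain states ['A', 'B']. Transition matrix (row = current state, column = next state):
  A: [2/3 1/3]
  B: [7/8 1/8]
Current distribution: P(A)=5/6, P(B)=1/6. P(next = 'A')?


P(next=A) = Σᵢ P(now=i)×P(i→A)
= 5/6×2/3 + 1/6×7/8
= 5/9 + 7/48 = 101/144

P = 101/144 ≈ 0.7014


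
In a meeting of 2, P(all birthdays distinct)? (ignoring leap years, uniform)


P(all different) = Π(365-i)/365 for i=0..1
= (365/365)×(364/365)×...×(364/365)
= 0.997260

P ≈ 0.9973 ≈ 99.73%


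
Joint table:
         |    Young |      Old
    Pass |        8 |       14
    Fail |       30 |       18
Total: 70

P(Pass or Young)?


P(Pass∨Young) = P(Pass) + P(Young) - P(Pass∧Young)
= (22 + 38 - 8)/70 = 52/70 = 26/35

P = 26/35 ≈ 74.29%


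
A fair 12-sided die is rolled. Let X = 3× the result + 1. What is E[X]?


E[die] = (1+12)/2 = 13/2
E[X] = 3×13/2 + 1 = 41/2

E[X] = 41/2


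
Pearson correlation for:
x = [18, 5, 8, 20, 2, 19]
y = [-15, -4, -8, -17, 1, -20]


n=6, Σx=72, Σy=-63, Σxy=-1072, Σx²=1178, Σy²=995
r = (6×(-1072) - 72×(-63))/√((6×1178 - 72²)(6×995 - (-63)²))
= -1896/√(1884×2001) = -1896/√3769884 ≈ -1896/1941.6189 ≈ -0.9765

r ≈ -0.9765


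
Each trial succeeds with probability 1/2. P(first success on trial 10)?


Geometric: P(X=10) = (1-p)^(k-1)×p = (1/2)^9×1/2 = 1/1024

P(X=10) = 1/1024 ≈ 0.10%


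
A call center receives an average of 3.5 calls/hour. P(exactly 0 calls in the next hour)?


Poisson(λ=3.5): P(X=0) = e^(-λ)×λ^k/k!
= e^(-3.5) × 3.5^0 / 0!
≈ 0.03019738342 × 1 / 1 ≈ 0.030197

P(X=0) ≈ 0.030197 ≈ 3.02%


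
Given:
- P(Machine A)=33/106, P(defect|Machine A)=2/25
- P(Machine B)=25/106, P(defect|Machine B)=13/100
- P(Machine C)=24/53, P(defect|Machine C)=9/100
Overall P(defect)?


P(B) = Σ P(B|Aᵢ)×P(Aᵢ)
  2/25×33/106 = 33/1325
  13/100×25/106 = 13/424
  9/100×24/53 = 54/1325
Sum = 1021/10600

P(defect) = 1021/10600 ≈ 9.63%


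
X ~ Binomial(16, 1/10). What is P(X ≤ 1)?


P(X ≤ 1) = Σ P(X=i) for i=0..1
P(X=0) = 1853020188851841/10000000000000000
P(X=1) = 205891132094649/625000000000000
Sum = 205891132094649/400000000000000

P(X ≤ 1) = 205891132094649/400000000000000 ≈ 51.47%


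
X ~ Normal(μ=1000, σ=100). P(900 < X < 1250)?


z₁=(900-1000)/100=-1.0, z₂=(1250-1000)/100=2.5
P = Φ(2.5) - Φ(-1.0) = 0.993790 - 0.158655 = 0.835135 ≈ 0.8351

P(900 < X < 1250) ≈ 0.8351


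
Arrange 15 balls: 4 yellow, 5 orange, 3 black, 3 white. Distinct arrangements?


15!/(4!×5!×3!×3!) = 12612600

12612600


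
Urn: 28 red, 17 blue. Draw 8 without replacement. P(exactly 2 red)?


Hypergeometric: C(28,2)×C(17,6)/C(45,8)
= 378×12376/215553195 = 39984/1842335

P(X=2) = 39984/1842335 ≈ 2.17%


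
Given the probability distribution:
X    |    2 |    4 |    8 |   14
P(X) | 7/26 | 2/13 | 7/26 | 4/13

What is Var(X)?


E[X] = 99/13
E[X²] = 1054/13
Var(X) = E[X²] - (E[X])² = 1054/13 - 9801/169 = 3901/169

Var(X) = 3901/169 ≈ 23.0828


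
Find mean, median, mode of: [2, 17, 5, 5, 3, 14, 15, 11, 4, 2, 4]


Sorted: [2, 2, 3, 4, 4, 5, 5, 11, 14, 15, 17]
Mean = 82/11
Median = 5
Freq: {2: 2, 17: 1, 5: 2, 3: 1, 14: 1, 15: 1, 11: 1, 4: 2}
Mode: [2, 4, 5]

Mean=82/11, Median=5, Mode=[2, 4, 5]


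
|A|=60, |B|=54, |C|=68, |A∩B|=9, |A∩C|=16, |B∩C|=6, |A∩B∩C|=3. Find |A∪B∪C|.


|A∪B∪C| = 60+54+68-9-16-6+3 = 154

|A∪B∪C| = 154


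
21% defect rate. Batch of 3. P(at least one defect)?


P(all good) = (79/100)^3 = 493039/1000000
P(≥1 defect) = 506961/1000000

P = 506961/1000000 ≈ 50.70%


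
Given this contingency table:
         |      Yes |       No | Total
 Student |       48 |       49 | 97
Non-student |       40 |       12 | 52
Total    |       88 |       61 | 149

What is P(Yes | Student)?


P(Yes | Student) = 48/(48+49) = 48/97

P(Yes|Student) = 48/97 ≈ 49.48%


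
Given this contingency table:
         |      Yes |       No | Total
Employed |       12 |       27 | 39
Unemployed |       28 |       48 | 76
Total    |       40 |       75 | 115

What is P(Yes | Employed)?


P(Yes | Employed) = 12/(12+27) = 12/39 = 4/13

P(Yes|Employed) = 4/13 ≈ 30.77%


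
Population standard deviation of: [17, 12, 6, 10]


Mean = 45/4
  (17-45/4)²=529/16
  (12-45/4)²=9/16
  (6-45/4)²=441/16
  (10-45/4)²=25/16
Σ(x-μ)² = 251/4
σ² = (251/4)/4 = 251/16

σ = √(251/16) ≈ 3.9607


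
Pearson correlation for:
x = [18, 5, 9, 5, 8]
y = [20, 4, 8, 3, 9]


n=5, Σx=45, Σy=44, Σxy=539, Σx²=519, Σy²=570
r = (5×539 - 45×44)/√((5×519 - 45²)(5×570 - 44²))
= 715/√(570×914) = 715/√520980 ≈ 715/721.7894 ≈ 0.9906

r ≈ 0.9906


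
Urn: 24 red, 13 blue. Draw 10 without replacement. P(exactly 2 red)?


Hypergeometric: C(24,2)×C(13,8)/C(37,10)
= 276×1287/348330136 = 8073/7916594

P(X=2) = 8073/7916594 ≈ 0.10%


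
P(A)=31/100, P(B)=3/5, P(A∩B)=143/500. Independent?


P(A)×P(B) = 93/500
P(A∩B) = 143/500
Not equal → NOT independent

No, not independent


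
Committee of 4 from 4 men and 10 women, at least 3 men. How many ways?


Count by #men:
  3M,1W: C(4,3)×C(10,1)=40
  4M,0W: C(4,4)×C(10,0)=1
Total = 41

41


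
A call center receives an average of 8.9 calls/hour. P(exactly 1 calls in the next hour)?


Poisson(λ=8.9): P(X=1) = e^(-λ)×λ^k/k!
= e^(-8.9) × 8.9^1 / 1!
≈ 0.0001363889265 × 8.9 / 1 ≈ 0.001214

P(X=1) ≈ 0.001214 ≈ 0.12%


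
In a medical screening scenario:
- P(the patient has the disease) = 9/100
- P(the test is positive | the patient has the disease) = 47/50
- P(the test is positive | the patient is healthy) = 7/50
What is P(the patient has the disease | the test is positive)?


Using Bayes' theorem:
P(A|B) = P(B|A)·P(A) / P(B)

P(the test is positive) = 47/50 × 9/100 + 7/50 × 91/100
= 423/5000 + 637/5000 = 53/250

P(the patient has the disease|the test is positive) = (423/5000) / (53/250) = 423/1060

P(the patient has the disease|the test is positive) = 423/1060 ≈ 39.91%


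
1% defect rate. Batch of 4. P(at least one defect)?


P(all good) = (99/100)^4 = 96059601/100000000
P(≥1 defect) = 3940399/100000000

P = 3940399/100000000 ≈ 3.94%


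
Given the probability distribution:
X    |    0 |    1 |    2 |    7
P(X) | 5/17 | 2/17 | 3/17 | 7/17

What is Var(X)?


E[X] = 57/17
E[X²] = 21
Var(X) = E[X²] - (E[X])² = 21 - 3249/289 = 2820/289

Var(X) = 2820/289 ≈ 9.7578


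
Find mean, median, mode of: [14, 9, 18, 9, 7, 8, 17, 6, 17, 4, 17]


Sorted: [4, 6, 7, 8, 9, 9, 14, 17, 17, 17, 18]
Mean = 126/11
Median = 9
Freq: {14: 1, 9: 2, 18: 1, 7: 1, 8: 1, 17: 3, 6: 1, 4: 1}
Mode: [17]

Mean=126/11, Median=9, Mode=17


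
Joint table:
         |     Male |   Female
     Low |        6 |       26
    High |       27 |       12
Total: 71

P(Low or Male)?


P(Low∨Male) = P(Low) + P(Male) - P(Low∧Male)
= (32 + 33 - 6)/71 = 59/71

P = 59/71 ≈ 83.10%


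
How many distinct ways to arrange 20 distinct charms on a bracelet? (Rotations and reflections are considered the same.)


Free circular arrangements: rotations and reflections both identified.
(n-1)!/2 = 19!/2 = 121645100408832000/2 = 60822550204416000

60822550204416000


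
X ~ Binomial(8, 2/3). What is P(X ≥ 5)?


P(X ≥ 5) = Σ P(X=i) for i=5..8
P(X=5) = 1792/6561
P(X=6) = 1792/6561
P(X=7) = 1024/6561
P(X=8) = 256/6561
Sum = 4864/6561

P(X ≥ 5) = 4864/6561 ≈ 74.14%


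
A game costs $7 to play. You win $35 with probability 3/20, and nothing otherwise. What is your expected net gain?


E[gain] = (35-7)×3/20 + (-7)×17/20
= 21/5 - 119/20 = -7/4

Expected net gain = $-7/4 ≈ $-1.75


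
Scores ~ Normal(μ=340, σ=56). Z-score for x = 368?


z = (x - μ)/σ = (368 - 340)/56 = 0.5

z = 0.5


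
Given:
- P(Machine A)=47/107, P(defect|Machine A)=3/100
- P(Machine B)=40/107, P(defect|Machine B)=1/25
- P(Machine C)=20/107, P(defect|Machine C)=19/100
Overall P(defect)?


P(B) = Σ P(B|Aᵢ)×P(Aᵢ)
  3/100×47/107 = 141/10700
  1/25×40/107 = 8/535
  19/100×20/107 = 19/535
Sum = 681/10700

P(defect) = 681/10700 ≈ 6.36%


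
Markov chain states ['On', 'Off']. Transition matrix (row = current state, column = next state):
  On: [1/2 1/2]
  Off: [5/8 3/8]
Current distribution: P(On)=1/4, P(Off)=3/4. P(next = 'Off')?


P(next=Off) = Σᵢ P(now=i)×P(i→Off)
= 1/4×1/2 + 3/4×3/8
= 1/8 + 9/32 = 13/32

P = 13/32 ≈ 0.4062


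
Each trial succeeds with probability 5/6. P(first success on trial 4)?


Geometric: P(X=4) = (1-p)^(k-1)×p = (1/6)^3×5/6 = 5/1296

P(X=4) = 5/1296 ≈ 0.39%


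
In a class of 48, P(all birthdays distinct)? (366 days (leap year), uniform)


P(all different) = Π(366-i)/366 for i=0..47
= (366/366)×(365/366)×...×(319/366)
= 0.039768

P ≈ 0.0398 ≈ 3.98%


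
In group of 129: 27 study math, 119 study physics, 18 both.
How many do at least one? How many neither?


|A∪B| = 27+119-18 = 128
Neither = 129-128 = 1

At least one: 128; Neither: 1


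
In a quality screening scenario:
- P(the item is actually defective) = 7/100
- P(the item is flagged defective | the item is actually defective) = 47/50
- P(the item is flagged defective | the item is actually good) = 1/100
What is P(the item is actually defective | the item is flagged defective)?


Using Bayes' theorem:
P(A|B) = P(B|A)·P(A) / P(B)

P(the item is flagged defective) = 47/50 × 7/100 + 1/100 × 93/100
= 329/5000 + 93/10000 = 751/10000

P(the item is actually defective|the item is flagged defective) = (329/5000) / (751/10000) = 658/751

P(the item is actually defective|the item is flagged defective) = 658/751 ≈ 87.62%


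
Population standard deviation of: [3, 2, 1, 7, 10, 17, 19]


Mean = 59/7
  (3-59/7)²=1444/49
  (2-59/7)²=2025/49
  (1-59/7)²=2704/49
  (7-59/7)²=100/49
  (10-59/7)²=121/49
  (17-59/7)²=3600/49
  (19-59/7)²=5476/49
Σ(x-μ)² = 2210/7
σ² = (2210/7)/7 = 2210/49

σ = √(2210/49) ≈ 6.7158


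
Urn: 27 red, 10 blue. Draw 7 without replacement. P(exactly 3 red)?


Hypergeometric: C(27,3)×C(10,4)/C(37,7)
= 2925×210/10295472 = 102375/1715912

P(X=3) = 102375/1715912 ≈ 5.97%


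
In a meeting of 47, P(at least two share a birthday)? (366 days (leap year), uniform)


P(all different) = Π(366-i)/366 for i=0..46
= 0.045628
P(match) = 1 - 0.045628 = 0.954372

P ≈ 0.9544 ≈ 95.44%


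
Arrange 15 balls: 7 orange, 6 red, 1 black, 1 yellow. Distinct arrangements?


15!/(7!×6!×1!×1!) = 360360

360360


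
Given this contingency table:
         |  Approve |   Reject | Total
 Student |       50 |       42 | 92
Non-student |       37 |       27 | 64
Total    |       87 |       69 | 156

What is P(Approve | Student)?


P(Approve | Student) = 50/(50+42) = 50/92 = 25/46

P(Approve|Student) = 25/46 ≈ 54.35%


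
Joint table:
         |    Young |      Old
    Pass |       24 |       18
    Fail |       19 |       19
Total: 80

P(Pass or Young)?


P(Pass∨Young) = P(Pass) + P(Young) - P(Pass∧Young)
= (42 + 43 - 24)/80 = 61/80

P = 61/80 ≈ 76.25%


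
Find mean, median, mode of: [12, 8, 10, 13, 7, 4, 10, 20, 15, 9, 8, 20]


Sorted: [4, 7, 8, 8, 9, 10, 10, 12, 13, 15, 20, 20]
Mean = 136/12 = 34/3
Median = 10
Freq: {12: 1, 8: 2, 10: 2, 13: 1, 7: 1, 4: 1, 20: 2, 15: 1, 9: 1}
Mode: [8, 10, 20]

Mean=34/3, Median=10, Mode=[8, 10, 20]


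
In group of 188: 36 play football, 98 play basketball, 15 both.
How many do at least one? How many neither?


|A∪B| = 36+98-15 = 119
Neither = 188-119 = 69

At least one: 119; Neither: 69


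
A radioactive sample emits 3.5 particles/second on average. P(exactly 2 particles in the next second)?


Poisson(λ=3.5): P(X=2) = e^(-λ)×λ^k/k!
= e^(-3.5) × 3.5^2 / 2!
≈ 0.03019738342 × 12.25 / 2 ≈ 0.184959

P(X=2) ≈ 0.184959 ≈ 18.50%


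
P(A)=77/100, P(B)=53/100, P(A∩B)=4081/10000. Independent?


P(A)×P(B) = 4081/10000
P(A∩B) = 4081/10000
Equal ✓ → Independent

Yes, independent


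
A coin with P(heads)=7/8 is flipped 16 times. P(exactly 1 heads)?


Binomial: P(X=1) = C(16,1)×p^1×(1-p)^15
= 16 × 7/8 × 1/35184372088832 = 7/17592186044416

P(X=1) = 7/17592186044416 ≈ 0.00%


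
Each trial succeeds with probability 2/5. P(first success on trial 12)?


Geometric: P(X=12) = (1-p)^(k-1)×p = (3/5)^11×2/5 = 354294/244140625

P(X=12) = 354294/244140625 ≈ 0.15%


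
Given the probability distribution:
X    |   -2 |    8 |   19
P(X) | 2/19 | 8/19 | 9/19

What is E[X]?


E[X] = Σ x·P(X=x)
= (-2)×(2/19) + (8)×(8/19) + (19)×(9/19)
= 231/19

E[X] = 231/19


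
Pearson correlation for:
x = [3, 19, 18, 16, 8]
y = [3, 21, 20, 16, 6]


n=5, Σx=64, Σy=66, Σxy=1072, Σx²=1014, Σy²=1142
r = (5×1072 - 64×66)/√((5×1014 - 64²)(5×1142 - 66²))
= 1136/√(974×1354) = 1136/√1318796 ≈ 1136/1148.3884 ≈ 0.9892

r ≈ 0.9892


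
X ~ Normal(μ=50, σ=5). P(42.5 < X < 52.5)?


z₁=(42.5-50)/5=-1.5, z₂=(52.5-50)/5=0.5
P = Φ(0.5) - Φ(-1.5) = 0.691462 - 0.066807 = 0.624655 ≈ 0.6247

P(42.5 < X < 52.5) ≈ 0.6247


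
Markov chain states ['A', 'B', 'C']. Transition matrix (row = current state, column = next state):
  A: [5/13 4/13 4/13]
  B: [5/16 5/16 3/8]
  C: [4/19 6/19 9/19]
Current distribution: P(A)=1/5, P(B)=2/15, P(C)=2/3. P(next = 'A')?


P(next=A) = Σᵢ P(now=i)×P(i→A)
= 1/5×5/13 + 2/15×5/16 + 2/3×4/19
= 1/13 + 1/24 + 8/57 = 1535/5928

P = 1535/5928 ≈ 0.2589


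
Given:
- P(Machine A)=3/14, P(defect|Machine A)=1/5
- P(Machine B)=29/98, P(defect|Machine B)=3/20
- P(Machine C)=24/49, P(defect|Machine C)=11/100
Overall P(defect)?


P(B) = Σ P(B|Aᵢ)×P(Aᵢ)
  1/5×3/14 = 3/70
  3/20×29/98 = 87/1960
  11/100×24/49 = 66/1225
Sum = 1383/9800

P(defect) = 1383/9800 ≈ 14.11%


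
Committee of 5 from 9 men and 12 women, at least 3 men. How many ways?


Count by #men:
  3M,2W: C(9,3)×C(12,2)=5544
  4M,1W: C(9,4)×C(12,1)=1512
  5M,0W: C(9,5)×C(12,0)=126
Total = 7182

7182


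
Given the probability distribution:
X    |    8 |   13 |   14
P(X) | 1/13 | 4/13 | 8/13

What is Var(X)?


E[X] = 172/13
E[X²] = 2308/13
Var(X) = E[X²] - (E[X])² = 2308/13 - 29584/169 = 420/169

Var(X) = 420/169 ≈ 2.4852


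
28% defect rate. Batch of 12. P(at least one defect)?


P(all good) = (18/25)^12 = 1156831381426176/59604644775390625
P(≥1 defect) = 58447813393964449/59604644775390625

P = 58447813393964449/59604644775390625 ≈ 98.06%


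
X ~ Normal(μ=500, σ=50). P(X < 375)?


z = (375-500)/50 = -2.5
P(Z < -2.5) = 0.0062

P(X < 375) ≈ 0.0062


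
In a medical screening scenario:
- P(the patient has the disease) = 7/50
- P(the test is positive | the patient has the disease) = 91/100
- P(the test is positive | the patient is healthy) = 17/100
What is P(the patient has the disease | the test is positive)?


Using Bayes' theorem:
P(A|B) = P(B|A)·P(A) / P(B)

P(the test is positive) = 91/100 × 7/50 + 17/100 × 43/50
= 637/5000 + 731/5000 = 171/625

P(the patient has the disease|the test is positive) = (637/5000) / (171/625) = 637/1368

P(the patient has the disease|the test is positive) = 637/1368 ≈ 46.56%


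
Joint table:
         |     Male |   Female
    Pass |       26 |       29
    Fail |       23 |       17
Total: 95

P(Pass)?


P(Pass) = (26+29)/95 = 55/95 = 11/19

P(Pass) = 11/19 ≈ 57.89%


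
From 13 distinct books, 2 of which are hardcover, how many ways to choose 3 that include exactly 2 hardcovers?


Choose 2 of the 2 hardcovers and 1 of the other 11 books:
C(2,2)×C(11,1) = 1×11 = 11

11


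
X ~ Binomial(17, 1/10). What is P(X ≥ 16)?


P(X ≥ 16) = Σ P(X=i) for i=16..17
P(X=16) = 153/100000000000000000
P(X=17) = 1/100000000000000000
Sum = 77/50000000000000000

P(X ≥ 16) = 77/50000000000000000 ≈ 0.00%


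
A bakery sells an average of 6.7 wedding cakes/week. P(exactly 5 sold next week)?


Poisson(λ=6.7): P(X=5) = e^(-λ)×λ^k/k!
= e^(-6.7) × 6.7^5 / 5!
≈ 0.001230911903 × 13501.25107 / 120 ≈ 0.138490

P(X=5) ≈ 0.138490 ≈ 13.85%


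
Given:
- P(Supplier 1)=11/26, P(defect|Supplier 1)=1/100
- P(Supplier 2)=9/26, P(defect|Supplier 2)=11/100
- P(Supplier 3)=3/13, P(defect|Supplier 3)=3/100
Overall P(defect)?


P(B) = Σ P(B|Aᵢ)×P(Aᵢ)
  1/100×11/26 = 11/2600
  11/100×9/26 = 99/2600
  3/100×3/13 = 9/1300
Sum = 16/325

P(defect) = 16/325 ≈ 4.92%


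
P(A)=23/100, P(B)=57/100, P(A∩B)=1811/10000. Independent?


P(A)×P(B) = 1311/10000
P(A∩B) = 1811/10000
Not equal → NOT independent

No, not independent


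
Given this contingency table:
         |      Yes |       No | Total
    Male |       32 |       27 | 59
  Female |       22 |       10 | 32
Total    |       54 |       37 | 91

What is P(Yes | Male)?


P(Yes | Male) = 32/(32+27) = 32/59

P(Yes|Male) = 32/59 ≈ 54.24%


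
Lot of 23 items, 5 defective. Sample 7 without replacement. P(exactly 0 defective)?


Hypergeometric: C(5,0)×C(18,7)/C(23,7)
= 1×31824/245157 = 624/4807

P(X=0) = 624/4807 ≈ 12.98%


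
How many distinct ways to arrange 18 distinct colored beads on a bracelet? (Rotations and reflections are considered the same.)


Free circular arrangements: rotations and reflections both identified.
(n-1)!/2 = 17!/2 = 355687428096000/2 = 177843714048000

177843714048000


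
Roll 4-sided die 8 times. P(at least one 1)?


P(no 1)^8 = (3/4)^8 = 6561/65536
P(≥1) = 1 - 6561/65536 = 58975/65536

P = 58975/65536 ≈ 89.99%


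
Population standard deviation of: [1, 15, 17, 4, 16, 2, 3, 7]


Mean = 65/8
  (1-65/8)²=3249/64
  (15-65/8)²=3025/64
  (17-65/8)²=5041/64
  (4-65/8)²=1089/64
  (16-65/8)²=3969/64
  (2-65/8)²=2401/64
  (3-65/8)²=1681/64
  (7-65/8)²=81/64
Σ(x-μ)² = 2567/8
σ² = (2567/8)/8 = 2567/64

σ = √(2567/64) ≈ 6.3332


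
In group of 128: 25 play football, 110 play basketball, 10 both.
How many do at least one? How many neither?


|A∪B| = 25+110-10 = 125
Neither = 128-125 = 3

At least one: 125; Neither: 3


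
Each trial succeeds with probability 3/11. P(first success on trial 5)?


Geometric: P(X=5) = (1-p)^(k-1)×p = (8/11)^4×3/11 = 12288/161051

P(X=5) = 12288/161051 ≈ 7.63%


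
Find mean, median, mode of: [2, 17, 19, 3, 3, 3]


Sorted: [2, 3, 3, 3, 17, 19]
Mean = 47/6
Median = 3
Freq: {2: 1, 17: 1, 19: 1, 3: 3}
Mode: [3]

Mean=47/6, Median=3, Mode=3


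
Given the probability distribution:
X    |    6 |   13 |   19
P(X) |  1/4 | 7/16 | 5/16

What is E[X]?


E[X] = Σ x·P(X=x)
= (6)×(1/4) + (13)×(7/16) + (19)×(5/16)
= 105/8

E[X] = 105/8


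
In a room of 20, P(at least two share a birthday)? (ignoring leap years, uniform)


P(all different) = Π(365-i)/365 for i=0..19
= 0.588562
P(match) = 1 - 0.588562 = 0.411438

P ≈ 0.4114 ≈ 41.14%


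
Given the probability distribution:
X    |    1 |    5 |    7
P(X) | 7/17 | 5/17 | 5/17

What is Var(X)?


E[X] = 67/17
E[X²] = 377/17
Var(X) = E[X²] - (E[X])² = 377/17 - 4489/289 = 1920/289

Var(X) = 1920/289 ≈ 6.6436


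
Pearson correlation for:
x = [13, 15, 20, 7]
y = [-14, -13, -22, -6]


n=4, Σx=55, Σy=-55, Σxy=-859, Σx²=843, Σy²=885
r = (4×(-859) - 55×(-55))/√((4×843 - 55²)(4×885 - (-55)²))
= -411/√(347×515) = -411/√178705 ≈ -411/422.7351 ≈ -0.9722

r ≈ -0.9722


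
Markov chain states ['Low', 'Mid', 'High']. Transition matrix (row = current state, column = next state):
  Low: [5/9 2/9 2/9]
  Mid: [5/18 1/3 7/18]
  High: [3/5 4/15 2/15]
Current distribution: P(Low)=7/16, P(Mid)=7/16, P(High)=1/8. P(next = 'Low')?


P(next=Low) = Σᵢ P(now=i)×P(i→Low)
= 7/16×5/9 + 7/16×5/18 + 1/8×3/5
= 35/144 + 35/288 + 3/40 = 211/480

P = 211/480 ≈ 0.4396


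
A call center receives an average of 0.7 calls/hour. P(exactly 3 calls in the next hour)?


Poisson(λ=0.7): P(X=3) = e^(-λ)×λ^k/k!
= e^(-0.7) × 0.7^3 / 3!
≈ 0.4965853038 × 0.343 / 6 ≈ 0.028388

P(X=3) ≈ 0.028388 ≈ 2.84%


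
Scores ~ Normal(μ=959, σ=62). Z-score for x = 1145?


z = (x - μ)/σ = (1145 - 959)/62 = 3.0

z = 3.0


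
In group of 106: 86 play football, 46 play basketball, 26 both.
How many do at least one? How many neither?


|A∪B| = 86+46-26 = 106
Neither = 106-106 = 0

At least one: 106; Neither: 0


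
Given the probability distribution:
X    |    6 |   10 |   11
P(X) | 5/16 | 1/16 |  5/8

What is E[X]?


E[X] = Σ x·P(X=x)
= (6)×(5/16) + (10)×(1/16) + (11)×(5/8)
= 75/8

E[X] = 75/8


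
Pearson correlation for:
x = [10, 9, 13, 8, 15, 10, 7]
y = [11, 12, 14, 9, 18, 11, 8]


n=7, Σx=72, Σy=83, Σxy=908, Σx²=788, Σy²=1051
r = (7×908 - 72×83)/√((7×788 - 72²)(7×1051 - 83²))
= 380/√(332×468) = 380/√155376 ≈ 380/394.1776 ≈ 0.9640

r ≈ 0.9640


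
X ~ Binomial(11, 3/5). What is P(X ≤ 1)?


P(X ≤ 1) = Σ P(X=i) for i=0..1
P(X=0) = 2048/48828125
P(X=1) = 33792/48828125
Sum = 7168/9765625

P(X ≤ 1) = 7168/9765625 ≈ 0.07%


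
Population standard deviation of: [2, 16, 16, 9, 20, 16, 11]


Mean = 90/7
  (2-90/7)²=5776/49
  (16-90/7)²=484/49
  (16-90/7)²=484/49
  (9-90/7)²=729/49
  (20-90/7)²=2500/49
  (16-90/7)²=484/49
  (11-90/7)²=169/49
Σ(x-μ)² = 1518/7
σ² = (1518/7)/7 = 1518/49

σ = √(1518/49) ≈ 5.5659


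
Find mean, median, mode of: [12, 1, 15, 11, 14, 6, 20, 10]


Sorted: [1, 6, 10, 11, 12, 14, 15, 20]
Mean = 89/8
Median = 23/2
Freq: {12: 1, 1: 1, 15: 1, 11: 1, 14: 1, 6: 1, 20: 1, 10: 1}
Mode: No mode

Mean=89/8, Median=23/2, Mode=No mode


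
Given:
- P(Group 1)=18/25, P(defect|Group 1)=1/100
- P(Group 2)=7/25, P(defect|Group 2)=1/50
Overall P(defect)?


P(B) = Σ P(B|Aᵢ)×P(Aᵢ)
  1/100×18/25 = 9/1250
  1/50×7/25 = 7/1250
Sum = 8/625

P(defect) = 8/625 ≈ 1.28%


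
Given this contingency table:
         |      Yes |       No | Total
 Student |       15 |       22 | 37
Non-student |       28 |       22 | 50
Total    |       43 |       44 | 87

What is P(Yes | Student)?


P(Yes | Student) = 15/(15+22) = 15/37

P(Yes|Student) = 15/37 ≈ 40.54%


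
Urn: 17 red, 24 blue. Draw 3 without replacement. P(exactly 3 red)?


Hypergeometric: C(17,3)×C(24,0)/C(41,3)
= 680×1/10660 = 34/533

P(X=3) = 34/533 ≈ 6.38%


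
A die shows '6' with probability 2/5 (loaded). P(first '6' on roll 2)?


Geometric: P(X=2) = (1-p)^(k-1)×p = (3/5)^1×2/5 = 6/25

P(X=2) = 6/25 ≈ 24.00%


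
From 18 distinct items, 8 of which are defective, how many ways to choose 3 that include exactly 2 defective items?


Choose 2 of the 8 defective items and 1 of the other 10 items:
C(8,2)×C(10,1) = 28×10 = 280

280


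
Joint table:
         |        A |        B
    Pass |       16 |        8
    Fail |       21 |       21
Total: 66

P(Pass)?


P(Pass) = (16+8)/66 = 24/66 = 4/11

P(Pass) = 4/11 ≈ 36.36%


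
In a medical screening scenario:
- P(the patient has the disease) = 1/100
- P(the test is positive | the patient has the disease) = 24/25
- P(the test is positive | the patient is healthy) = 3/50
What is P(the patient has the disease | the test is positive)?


Using Bayes' theorem:
P(A|B) = P(B|A)·P(A) / P(B)

P(the test is positive) = 24/25 × 1/100 + 3/50 × 99/100
= 6/625 + 297/5000 = 69/1000

P(the patient has the disease|the test is positive) = (6/625) / (69/1000) = 16/115

P(the patient has the disease|the test is positive) = 16/115 ≈ 13.91%


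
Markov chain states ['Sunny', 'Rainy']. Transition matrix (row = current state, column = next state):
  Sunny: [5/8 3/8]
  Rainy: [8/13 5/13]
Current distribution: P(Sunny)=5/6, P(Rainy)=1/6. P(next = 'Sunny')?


P(next=Sunny) = Σᵢ P(now=i)×P(i→Sunny)
= 5/6×5/8 + 1/6×8/13
= 25/48 + 4/39 = 389/624

P = 389/624 ≈ 0.6234


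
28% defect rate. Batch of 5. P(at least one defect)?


P(all good) = (18/25)^5 = 1889568/9765625
P(≥1 defect) = 7876057/9765625

P = 7876057/9765625 ≈ 80.65%


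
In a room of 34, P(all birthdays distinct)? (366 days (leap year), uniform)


P(all different) = Π(366-i)/366 for i=0..33
= (366/366)×(365/366)×...×(333/366)
= 0.205601

P ≈ 0.2056 ≈ 20.56%


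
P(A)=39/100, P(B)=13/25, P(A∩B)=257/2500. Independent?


P(A)×P(B) = 507/2500
P(A∩B) = 257/2500
Not equal → NOT independent

No, not independent


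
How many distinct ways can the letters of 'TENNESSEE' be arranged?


Letters: 9, freq: {'T': 1, 'E': 4, 'N': 2, 'S': 2}
9!/(1!×4!×2!×2!) = 362880/96 = 3780

3780


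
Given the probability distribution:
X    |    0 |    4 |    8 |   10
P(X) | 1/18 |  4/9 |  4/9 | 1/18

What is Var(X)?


E[X] = 53/9
E[X²] = 370/9
Var(X) = E[X²] - (E[X])² = 370/9 - 2809/81 = 521/81

Var(X) = 521/81 ≈ 6.4321


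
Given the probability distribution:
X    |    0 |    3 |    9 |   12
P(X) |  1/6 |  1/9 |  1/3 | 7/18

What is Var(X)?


E[X] = 8
E[X²] = 84
Var(X) = E[X²] - (E[X])² = 84 - 64 = 20

Var(X) = 20 ≈ 20.0000


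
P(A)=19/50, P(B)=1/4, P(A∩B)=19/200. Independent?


P(A)×P(B) = 19/200
P(A∩B) = 19/200
Equal ✓ → Independent

Yes, independent


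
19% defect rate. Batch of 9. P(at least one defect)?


P(all good) = (81/100)^9 = 150094635296999121/1000000000000000000
P(≥1 defect) = 849905364703000879/1000000000000000000

P = 849905364703000879/1000000000000000000 ≈ 84.99%


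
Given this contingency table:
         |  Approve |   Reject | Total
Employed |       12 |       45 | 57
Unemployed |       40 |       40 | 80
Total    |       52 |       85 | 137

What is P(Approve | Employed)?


P(Approve | Employed) = 12/(12+45) = 12/57 = 4/19

P(Approve|Employed) = 4/19 ≈ 21.05%
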